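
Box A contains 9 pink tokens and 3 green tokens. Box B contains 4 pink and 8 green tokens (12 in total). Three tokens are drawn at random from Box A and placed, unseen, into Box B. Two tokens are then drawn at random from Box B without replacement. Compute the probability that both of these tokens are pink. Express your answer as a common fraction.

Condition on how many of the transferred tokens are pink (from Box A: 9 pink of 12; then Box B has 15 total).
  0 pink: C(9,0)C(3,3)/C(12,3) = 1/220; then P = C(4,2)/C(15,2) = 2/35
  1 pink: C(9,1)C(3,2)/C(12,3) = 27/220; then P = C(5,2)/C(15,2) = 2/21
  2 pink: C(9,2)C(3,1)/C(12,3) = 27/55; then P = C(6,2)/C(15,2) = 1/7
  3 pink: C(9,3)C(3,0)/C(12,3) = 21/55; then P = C(7,2)/C(15,2) = 1/5
P(both pink) = 61/385 ≈ 0.1584.

61/385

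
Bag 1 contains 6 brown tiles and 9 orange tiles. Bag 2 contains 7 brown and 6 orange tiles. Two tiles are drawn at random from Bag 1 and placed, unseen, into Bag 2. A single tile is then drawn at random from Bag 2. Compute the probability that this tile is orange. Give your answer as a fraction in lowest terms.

Condition on how many of the transferred tiles are orange (from Bag 1: 9 orange of 15; then Bag 2 has 15 total).
  0 orange: C(9,0)C(6,2)/C(15,2) = 1/7; then P = 6/15
  1 orange: C(9,1)C(6,1)/C(15,2) = 18/35; then P = 7/15
  2 orange: C(9,2)C(6,0)/C(15,2) = 12/35; then P = 8/15
P(orange from Bag 2) = 12/25 ≈ 0.4800.

12/25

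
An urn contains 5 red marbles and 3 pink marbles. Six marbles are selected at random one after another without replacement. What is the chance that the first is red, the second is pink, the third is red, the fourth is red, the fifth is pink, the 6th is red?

1/28

Multiply the conditional probability of each draw in order, without replacement, so each draw removes one from its color and from the total.
P = (5/8) · (3/7) · (4/6) · (3/5) · (2/4) · (2/3) = 1/28 ≈ 0.0357.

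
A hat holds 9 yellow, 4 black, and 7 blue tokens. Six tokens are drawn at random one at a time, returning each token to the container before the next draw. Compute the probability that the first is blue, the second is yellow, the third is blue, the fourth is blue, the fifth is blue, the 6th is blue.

Multiply the conditional probability of each draw in order, with replacement (the composition resets each draw).
P = (7/20) · (9/20) · (7/20) · (7/20) · (7/20) · (7/20) = 151263/64000000 ≈ 0.0024.

151263/64000000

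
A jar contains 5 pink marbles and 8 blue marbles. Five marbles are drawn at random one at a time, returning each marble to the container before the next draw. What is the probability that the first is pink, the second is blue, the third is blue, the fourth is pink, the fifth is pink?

8000/371293

Multiply the conditional probability of each draw in order, with replacement (the composition resets each draw).
P = (5/13) · (8/13) · (8/13) · (5/13) · (5/13) = 8000/371293 ≈ 0.0215.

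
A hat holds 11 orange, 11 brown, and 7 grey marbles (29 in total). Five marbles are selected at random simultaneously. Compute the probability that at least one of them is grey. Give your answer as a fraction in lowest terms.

Use the complement: P(at least one grey) = 1 − P(no grey).
P(none) = C(22,5)/C(29,5) = 26334/118755.
So P = 1 − 26334/118755 = 1467/1885 ≈ 0.7782.

1467/1885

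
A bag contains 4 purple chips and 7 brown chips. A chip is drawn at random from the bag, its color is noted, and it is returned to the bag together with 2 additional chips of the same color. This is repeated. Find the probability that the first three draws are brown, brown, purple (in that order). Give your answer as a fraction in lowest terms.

84/715

Track the composition after each reinforcement of +2.
P = (7/11) · (9/13) · (4/15) = 84/715 ≈ 0.1175.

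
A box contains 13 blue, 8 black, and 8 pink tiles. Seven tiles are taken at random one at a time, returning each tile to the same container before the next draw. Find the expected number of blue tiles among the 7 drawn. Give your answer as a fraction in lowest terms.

By linearity of expectation, E[X] = Σ P(draw i is blue); each independent draw has P(blue) = 13/29.
E[X] = 7 · 13/29 = 91/29 ≈ 3.1379.

91/29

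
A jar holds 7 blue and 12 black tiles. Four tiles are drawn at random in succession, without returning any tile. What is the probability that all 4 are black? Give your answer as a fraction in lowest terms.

165/1292

Unordered draws without replacement: count favorable combinations over C(19,4).
Favorable = C(7,0) · C(12,4) = 495; total = C(19,4) = 3876.
P = 495/3876 = 165/1292 ≈ 0.1277.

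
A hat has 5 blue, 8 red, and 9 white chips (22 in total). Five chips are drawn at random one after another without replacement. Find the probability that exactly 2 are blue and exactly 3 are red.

40/1881

Unordered draws without replacement: count favorable combinations over C(22,5).
Favorable = C(5,2) · C(8,3) · C(9,0) = 560; total = C(22,5) = 26334.
P = 560/26334 = 40/1881 ≈ 0.0213.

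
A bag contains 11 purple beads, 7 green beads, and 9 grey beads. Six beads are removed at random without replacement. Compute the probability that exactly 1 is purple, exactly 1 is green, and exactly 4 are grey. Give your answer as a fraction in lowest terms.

Unordered draws without replacement: count favorable combinations over C(27,6).
Favorable = C(11,1) · C(7,1) · C(9,4) = 9702; total = C(27,6) = 296010.
P = 9702/296010 = 49/1495 ≈ 0.0328.

49/1495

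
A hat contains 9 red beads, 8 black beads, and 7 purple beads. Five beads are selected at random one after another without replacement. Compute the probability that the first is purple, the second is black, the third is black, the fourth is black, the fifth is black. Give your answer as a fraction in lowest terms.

Multiply the conditional probability of each draw in order, without replacement, so each draw removes one from its color and from the total.
P = (7/24) · (8/23) · (7/22) · (6/21) · (5/20) = 7/3036 ≈ 0.0023.

7/3036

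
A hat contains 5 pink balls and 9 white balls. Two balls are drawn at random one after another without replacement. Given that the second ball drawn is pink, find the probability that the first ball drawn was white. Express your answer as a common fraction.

P(first=white and the second ball drawn is pink) = (9/14)·(5/13) = 45/182.
P(the second ball drawn is pink) = Σ over first color = 10/91 + 45/182 = 5/14.
By Bayes, P(first=white | the second ball drawn is pink) = 45/182 / 5/14 = 9/13 ≈ 0.6923.

9/13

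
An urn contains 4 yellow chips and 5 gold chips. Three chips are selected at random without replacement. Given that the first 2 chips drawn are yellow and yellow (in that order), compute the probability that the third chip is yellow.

2/7

After removing 2 yellow, the urn has 2 yellow out of 7 remaining.
P(third is yellow | given) = 2/7 ≈ 0.2857.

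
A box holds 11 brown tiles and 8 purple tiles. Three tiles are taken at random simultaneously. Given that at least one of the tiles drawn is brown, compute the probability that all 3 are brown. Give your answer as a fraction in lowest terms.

P(all 3 brown) = C(11,3)/C(19,3) = 55/323; P(at least one brown) = 1 − C(8,3)/C(19,3) = 913/969.
Since 'all 3 brown' ⊆ 'at least one brown', P(all 3 | at least one) = 55/323 / 913/969 = 15/83 ≈ 0.1807.

15/83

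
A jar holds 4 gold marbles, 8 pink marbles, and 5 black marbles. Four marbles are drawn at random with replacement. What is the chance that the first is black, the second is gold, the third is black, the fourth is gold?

Multiply the conditional probability of each draw in order, with replacement (the composition resets each draw).
P = (5/17) · (4/17) · (5/17) · (4/17) = 400/83521 ≈ 0.0048.

400/83521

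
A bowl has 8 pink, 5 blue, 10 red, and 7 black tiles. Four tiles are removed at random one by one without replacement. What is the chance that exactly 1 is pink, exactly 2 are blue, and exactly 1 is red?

Unordered draws without replacement: count favorable combinations over C(30,4).
Favorable = C(8,1) · C(5,2) · C(10,1) · C(7,0) = 800; total = C(30,4) = 27405.
P = 800/27405 = 160/5481 ≈ 0.0292.

160/5481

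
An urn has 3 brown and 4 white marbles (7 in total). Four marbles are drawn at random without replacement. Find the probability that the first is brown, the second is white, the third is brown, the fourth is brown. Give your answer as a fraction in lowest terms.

Multiply the conditional probability of each draw in order, without replacement, so each draw removes one from its color and from the total.
P = (3/7) · (4/6) · (2/5) · (1/4) = 1/35 ≈ 0.0286.

1/35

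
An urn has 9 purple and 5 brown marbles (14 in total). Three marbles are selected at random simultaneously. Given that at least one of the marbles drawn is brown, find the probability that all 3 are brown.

1/28

P(all 3 brown) = C(5,3)/C(14,3) = 5/182; P(at least one brown) = 1 − C(9,3)/C(14,3) = 10/13.
Since 'all 3 brown' ⊆ 'at least one brown', P(all 3 | at least one) = 5/182 / 10/13 = 1/28 ≈ 0.0357.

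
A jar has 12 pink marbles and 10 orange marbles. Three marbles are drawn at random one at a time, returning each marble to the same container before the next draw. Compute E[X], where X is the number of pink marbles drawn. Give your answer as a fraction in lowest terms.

By linearity of expectation, E[X] = Σ P(draw i is pink); each independent draw has P(pink) = 12/22.
E[X] = 3 · 12/22 = 18/11 ≈ 1.6364.

18/11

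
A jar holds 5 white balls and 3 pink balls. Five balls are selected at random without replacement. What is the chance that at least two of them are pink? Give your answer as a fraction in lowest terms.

Sum the hypergeometric tail for j = 2,…,3 pink balls.
Favorable = C(3,2)·C(5,3) + C(3,3)·C(5,2) = 40; total = C(8,5) = 56.
P = 40/56 = 5/7 ≈ 0.7143.

5/7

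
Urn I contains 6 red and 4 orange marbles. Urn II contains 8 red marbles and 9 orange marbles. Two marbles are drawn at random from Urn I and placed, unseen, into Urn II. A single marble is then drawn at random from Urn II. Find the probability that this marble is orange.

Condition on how many of the transferred marbles are orange (from Urn I: 4 orange of 10; then Urn II has 19 total).
  0 orange: C(4,0)C(6,2)/C(10,2) = 1/3; then P = 9/19
  1 orange: C(4,1)C(6,1)/C(10,2) = 8/15; then P = 10/19
  2 orange: C(4,2)C(6,0)/C(10,2) = 2/15; then P = 11/19
P(orange from Urn II) = 49/95 ≈ 0.5158.

49/95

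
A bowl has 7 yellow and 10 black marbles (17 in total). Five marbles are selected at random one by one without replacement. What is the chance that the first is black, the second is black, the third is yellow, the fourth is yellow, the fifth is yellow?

Multiply the conditional probability of each draw in order, without replacement, so each draw removes one from its color and from the total.
P = (10/17) · (9/16) · (7/15) · (6/14) · (5/13) = 45/1768 ≈ 0.0255.

45/1768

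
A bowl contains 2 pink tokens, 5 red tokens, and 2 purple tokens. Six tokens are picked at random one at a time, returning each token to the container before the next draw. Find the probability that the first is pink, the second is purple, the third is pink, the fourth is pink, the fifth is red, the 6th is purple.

Multiply the conditional probability of each draw in order, with replacement (the composition resets each draw).
P = (2/9) · (2/9) · (2/9) · (2/9) · (5/9) · (2/9) = 160/531441 ≈ 0.0003.

160/531441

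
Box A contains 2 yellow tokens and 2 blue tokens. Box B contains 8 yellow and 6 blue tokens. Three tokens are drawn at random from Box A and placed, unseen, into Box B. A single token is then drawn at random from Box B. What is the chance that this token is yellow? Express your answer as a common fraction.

Condition on how many of the transferred tokens are yellow (from Box A: 2 yellow of 4; then Box B has 17 total).
  1 yellow: C(2,1)C(2,2)/C(4,3) = 1/2; then P = 9/17
  2 yellow: C(2,2)C(2,1)/C(4,3) = 1/2; then P = 10/17
P(yellow from Box B) = 19/34 ≈ 0.5588.

19/34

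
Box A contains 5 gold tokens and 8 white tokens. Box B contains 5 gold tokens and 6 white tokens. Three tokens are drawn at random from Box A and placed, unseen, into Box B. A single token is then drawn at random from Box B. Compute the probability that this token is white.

51/91

Condition on how many of the transferred tokens are white (from Box A: 8 white of 13; then Box B has 14 total).
  0 white: C(8,0)C(5,3)/C(13,3) = 5/143; then P = 6/14
  1 white: C(8,1)C(5,2)/C(13,3) = 40/143; then P = 7/14
  2 white: C(8,2)C(5,1)/C(13,3) = 70/143; then P = 8/14
  3 white: C(8,3)C(5,0)/C(13,3) = 28/143; then P = 9/14
P(white from Box B) = 51/91 ≈ 0.5604.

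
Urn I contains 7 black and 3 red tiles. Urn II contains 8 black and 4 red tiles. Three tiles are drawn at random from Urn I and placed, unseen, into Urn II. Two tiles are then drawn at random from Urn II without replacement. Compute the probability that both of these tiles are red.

7/75

Condition on how many of the transferred tiles are red (from Urn I: 3 red of 10; then Urn II has 15 total).
  0 red: C(3,0)C(7,3)/C(10,3) = 7/24; then P = C(4,2)/C(15,2) = 2/35
  1 red: C(3,1)C(7,2)/C(10,3) = 21/40; then P = C(5,2)/C(15,2) = 2/21
  2 red: C(3,2)C(7,1)/C(10,3) = 7/40; then P = C(6,2)/C(15,2) = 1/7
  3 red: C(3,3)C(7,0)/C(10,3) = 1/120; then P = C(7,2)/C(15,2) = 1/5
P(both red) = 7/75 ≈ 0.0933.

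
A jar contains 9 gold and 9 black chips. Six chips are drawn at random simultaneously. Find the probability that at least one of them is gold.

220/221

Use the complement: P(at least one gold) = 1 − P(no gold).
P(none) = C(9,6)/C(18,6) = 84/18564.
So P = 1 − 84/18564 = 220/221 ≈ 0.9955.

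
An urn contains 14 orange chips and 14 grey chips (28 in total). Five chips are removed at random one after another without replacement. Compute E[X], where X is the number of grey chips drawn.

By linearity of expectation, E[X] = Σ P(draw i is grey); by symmetry each draw (even without replacement) has P(grey) = 14/28.
E[X] = 5 · 14/28 = 5/2 ≈ 2.5000.

5/2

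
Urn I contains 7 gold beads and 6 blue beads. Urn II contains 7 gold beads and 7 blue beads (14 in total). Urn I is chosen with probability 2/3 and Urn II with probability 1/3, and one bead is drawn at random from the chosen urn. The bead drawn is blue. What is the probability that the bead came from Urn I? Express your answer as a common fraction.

P(blue | Urn I) = 6/13; P(blue | Urn II) = 1/2.
P(blue) = 2/3·6/13 + 1/3·1/2 = 37/78.
By Bayes' rule, P(Urn I | blue) = 4/13 / 37/78 = 24/37 ≈ 0.6486.

24/37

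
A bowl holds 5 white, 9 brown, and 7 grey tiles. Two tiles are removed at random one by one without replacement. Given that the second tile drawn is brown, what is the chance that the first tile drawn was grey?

P(first=grey and the second tile drawn is brown) = (7/21)·(9/20) = 3/20.
P(the second tile drawn is brown) = Σ over first color = 3/28 + 6/35 + 3/20 = 3/7.
By Bayes, P(first=grey | the second tile drawn is brown) = 3/20 / 3/7 = 7/20 ≈ 0.3500.

7/20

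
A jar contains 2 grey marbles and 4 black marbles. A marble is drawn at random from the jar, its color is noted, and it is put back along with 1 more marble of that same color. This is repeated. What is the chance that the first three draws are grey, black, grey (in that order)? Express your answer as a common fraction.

1/14

Track the composition after each reinforcement of +1.
P = (2/6) · (4/7) · (3/8) = 1/14 ≈ 0.0714.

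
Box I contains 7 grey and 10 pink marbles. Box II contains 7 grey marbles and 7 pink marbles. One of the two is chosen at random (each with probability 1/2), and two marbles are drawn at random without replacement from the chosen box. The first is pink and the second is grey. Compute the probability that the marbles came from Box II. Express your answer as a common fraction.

P(E | Box I) = 35/136; P(E | Box II) = 7/26.
P(E) = 1/2·35/136 + 1/2·7/26 = 931/3536.
By Bayes' rule, P(Box II | E) = 7/52 / 931/3536 = 68/133 ≈ 0.5113.

68/133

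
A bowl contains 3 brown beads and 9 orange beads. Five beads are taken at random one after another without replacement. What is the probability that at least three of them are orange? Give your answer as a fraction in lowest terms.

Sum the hypergeometric tail for j = 3,…,5 orange beads.
Favorable = C(9,3)·C(3,2) + C(9,4)·C(3,1) + C(9,5)·C(3,0) = 756; total = C(12,5) = 792.
P = 756/792 = 21/22 ≈ 0.9545.

21/22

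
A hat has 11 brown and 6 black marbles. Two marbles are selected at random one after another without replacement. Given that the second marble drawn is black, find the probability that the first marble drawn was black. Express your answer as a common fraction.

P(first=black and the second marble drawn is black) = (6/17)·(5/16) = 15/136.
P(the second marble drawn is black) = Σ over first color = 33/136 + 15/136 = 6/17.
By Bayes, P(first=black | the second marble drawn is black) = 15/136 / 6/17 = 5/16 ≈ 0.3125.

5/16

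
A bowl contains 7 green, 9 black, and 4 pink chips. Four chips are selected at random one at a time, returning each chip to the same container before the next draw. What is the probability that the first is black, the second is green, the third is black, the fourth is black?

Multiply the conditional probability of each draw in order, with replacement (the composition resets each draw).
P = (9/20) · (7/20) · (9/20) · (9/20) = 5103/160000 ≈ 0.0319.

5103/160000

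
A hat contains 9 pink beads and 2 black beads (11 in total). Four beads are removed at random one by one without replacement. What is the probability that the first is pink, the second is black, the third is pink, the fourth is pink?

7/55

Multiply the conditional probability of each draw in order, without replacement, so each draw removes one from its color and from the total.
P = (9/11) · (2/10) · (8/9) · (7/8) = 7/55 ≈ 0.1273.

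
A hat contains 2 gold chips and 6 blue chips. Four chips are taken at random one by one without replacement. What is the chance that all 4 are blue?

Multiply the conditional probability of each draw in order, without replacement, so each draw removes one from its color and from the total.
P = (6/8) · (5/7) · (4/6) · (3/5) = 3/14 ≈ 0.2143.

3/14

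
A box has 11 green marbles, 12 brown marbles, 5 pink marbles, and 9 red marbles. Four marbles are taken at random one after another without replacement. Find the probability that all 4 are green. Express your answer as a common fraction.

Unordered draws without replacement: count favorable combinations over C(37,4).
Favorable = C(11,4) · C(12,0) · C(5,0) · C(9,0) = 330; total = C(37,4) = 66045.
P = 330/66045 = 22/4403 ≈ 0.0050.

22/4403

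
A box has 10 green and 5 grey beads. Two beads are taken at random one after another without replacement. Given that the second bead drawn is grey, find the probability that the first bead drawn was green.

P(first=green and the second bead drawn is grey) = (10/15)·(5/14) = 5/21.
P(the second bead drawn is grey) = Σ over first color = 5/21 + 2/21 = 1/3.
By Bayes, P(first=green | the second bead drawn is grey) = 5/21 / 1/3 = 5/7 ≈ 0.7143.

5/7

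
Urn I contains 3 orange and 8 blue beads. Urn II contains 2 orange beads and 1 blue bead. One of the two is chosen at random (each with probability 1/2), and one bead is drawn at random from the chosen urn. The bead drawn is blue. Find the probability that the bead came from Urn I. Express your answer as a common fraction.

24/35

P(blue | Urn I) = 8/11; P(blue | Urn II) = 1/3.
P(blue) = 1/2·8/11 + 1/2·1/3 = 35/66.
By Bayes' rule, P(Urn I | blue) = 4/11 / 35/66 = 24/35 ≈ 0.6857.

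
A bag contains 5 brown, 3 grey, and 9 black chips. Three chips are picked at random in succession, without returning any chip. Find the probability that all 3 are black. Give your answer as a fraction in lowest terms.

Multiply the conditional probability of each draw in order, without replacement, so each draw removes one from its color and from the total.
P = (9/17) · (8/16) · (7/15) = 21/170 ≈ 0.1235.

21/170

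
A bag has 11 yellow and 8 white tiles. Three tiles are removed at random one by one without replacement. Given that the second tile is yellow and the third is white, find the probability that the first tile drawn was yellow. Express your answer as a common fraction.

P(first=yellow and the second tile is yellow and the third is white) = (11/19)·(10/18)·(8/17) = 440/2907.
P(E) = Σ over first color = 440/2907 + 308/2907 = 44/171.
By Bayes, P(first=yellow | E) = 440/2907 / 44/171 = 10/17 ≈ 0.5882.

10/17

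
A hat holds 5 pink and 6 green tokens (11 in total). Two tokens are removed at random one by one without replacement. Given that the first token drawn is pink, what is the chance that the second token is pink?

After removing 1 pink, the hat has 4 pink out of 10 remaining.
P(second is pink | given) = 4/10 = 2/5 ≈ 0.4000.

2/5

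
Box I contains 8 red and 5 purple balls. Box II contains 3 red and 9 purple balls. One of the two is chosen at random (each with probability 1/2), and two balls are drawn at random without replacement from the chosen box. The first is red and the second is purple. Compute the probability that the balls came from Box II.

351/791

P(E | Box I) = 10/39; P(E | Box II) = 9/44.
P(E) = 1/2·10/39 + 1/2·9/44 = 791/3432.
By Bayes' rule, P(Box II | E) = 9/88 / 791/3432 = 351/791 ≈ 0.4437.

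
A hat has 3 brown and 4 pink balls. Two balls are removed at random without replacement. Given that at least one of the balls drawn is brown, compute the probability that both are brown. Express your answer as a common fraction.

1/5

P(both brown) = C(3,2)/C(7,2) = 1/7; P(at least one brown) = 1 − C(4,2)/C(7,2) = 5/7.
Since 'both brown' ⊆ 'at least one brown', P(both | at least one) = 1/7 / 5/7 = 1/5 ≈ 0.2000.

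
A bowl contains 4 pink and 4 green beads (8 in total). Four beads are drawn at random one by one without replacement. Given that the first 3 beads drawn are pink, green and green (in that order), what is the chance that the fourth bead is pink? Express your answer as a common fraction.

3/5

After removing 1 pink, 2 green, the bowl has 3 pink out of 5 remaining.
P(fourth is pink | given) = 3/5 ≈ 0.6000.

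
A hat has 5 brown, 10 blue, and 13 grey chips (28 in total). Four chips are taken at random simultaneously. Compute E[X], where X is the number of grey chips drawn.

13/7

By linearity of expectation, E[X] = Σ P(draw i is grey); by symmetry each draw (even without replacement) has P(grey) = 13/28.
E[X] = 4 · 13/28 = 13/7 ≈ 1.8571.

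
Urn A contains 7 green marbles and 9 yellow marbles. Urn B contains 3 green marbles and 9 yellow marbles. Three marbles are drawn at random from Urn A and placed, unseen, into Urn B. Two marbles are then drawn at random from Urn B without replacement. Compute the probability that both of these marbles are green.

199/2800

Condition on how many of the transferred marbles are green (from Urn A: 7 green of 16; then Urn B has 15 total).
  0 green: C(7,0)C(9,3)/C(16,3) = 3/20; then P = C(3,2)/C(15,2) = 1/35
  1 green: C(7,1)C(9,2)/C(16,3) = 9/20; then P = C(4,2)/C(15,2) = 2/35
  2 green: C(7,2)C(9,1)/C(16,3) = 27/80; then P = C(5,2)/C(15,2) = 2/21
  3 green: C(7,3)C(9,0)/C(16,3) = 1/16; then P = C(6,2)/C(15,2) = 1/7
P(both green) = 199/2800 ≈ 0.0711.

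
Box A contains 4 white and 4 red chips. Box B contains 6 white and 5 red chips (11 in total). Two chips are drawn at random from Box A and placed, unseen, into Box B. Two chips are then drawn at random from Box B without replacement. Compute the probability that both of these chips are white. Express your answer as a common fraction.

Condition on how many of the transferred chips are white (from Box A: 4 white of 8; then Box B has 13 total).
  0 white: C(4,0)C(4,2)/C(8,2) = 3/14; then P = C(6,2)/C(13,2) = 5/26
  1 white: C(4,1)C(4,1)/C(8,2) = 4/7; then P = C(7,2)/C(13,2) = 7/26
  2 white: C(4,2)C(4,0)/C(8,2) = 3/14; then P = C(8,2)/C(13,2) = 14/39
P(both white) = 99/364 ≈ 0.2720.

99/364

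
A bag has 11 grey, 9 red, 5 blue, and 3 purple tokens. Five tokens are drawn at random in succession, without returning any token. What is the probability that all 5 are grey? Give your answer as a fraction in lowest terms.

11/2340

Unordered draws without replacement: count favorable combinations over C(28,5).
Favorable = C(11,5) · C(9,0) · C(5,0) · C(3,0) = 462; total = C(28,5) = 98280.
P = 462/98280 = 11/2340 ≈ 0.0047.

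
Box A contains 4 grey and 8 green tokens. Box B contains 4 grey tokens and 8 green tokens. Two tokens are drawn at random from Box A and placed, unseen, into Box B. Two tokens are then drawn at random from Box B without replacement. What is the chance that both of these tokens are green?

Condition on how many of the transferred tokens are green (from Box A: 8 green of 12; then Box B has 14 total).
  0 green: C(8,0)C(4,2)/C(12,2) = 1/11; then P = C(8,2)/C(14,2) = 4/13
  1 green: C(8,1)C(4,1)/C(12,2) = 16/33; then P = C(9,2)/C(14,2) = 36/91
  2 green: C(8,2)C(4,0)/C(12,2) = 14/33; then P = C(10,2)/C(14,2) = 45/91
P(both green) = 430/1001 ≈ 0.4296.

430/1001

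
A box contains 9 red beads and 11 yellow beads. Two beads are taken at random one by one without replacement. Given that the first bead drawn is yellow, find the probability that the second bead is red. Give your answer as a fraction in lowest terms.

9/19

After removing 1 yellow, the box has 9 red out of 19 remaining.
P(second is red | given) = 9/19 ≈ 0.4737.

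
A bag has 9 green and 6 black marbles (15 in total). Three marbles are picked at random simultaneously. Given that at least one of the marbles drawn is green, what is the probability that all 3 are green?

P(all 3 green) = C(9,3)/C(15,3) = 12/65; P(at least one green) = 1 − C(6,3)/C(15,3) = 87/91.
Since 'all 3 green' ⊆ 'at least one green', P(all 3 | at least one) = 12/65 / 87/91 = 28/145 ≈ 0.1931.

28/145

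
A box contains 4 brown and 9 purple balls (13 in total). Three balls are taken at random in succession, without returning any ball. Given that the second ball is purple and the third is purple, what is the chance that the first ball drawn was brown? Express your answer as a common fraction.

4/11

P(first=brown and the second ball is purple and the third is purple) = (4/13)·(9/12)·(8/11) = 24/143.
P(E) = Σ over first color = 24/143 + 42/143 = 6/13.
By Bayes, P(first=brown | E) = 24/143 / 6/13 = 4/11 ≈ 0.3636.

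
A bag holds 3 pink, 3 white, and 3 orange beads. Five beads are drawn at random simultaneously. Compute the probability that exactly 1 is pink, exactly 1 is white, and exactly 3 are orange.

Unordered draws without replacement: count favorable combinations over C(9,5).
Favorable = C(3,1) · C(3,1) · C(3,3) = 9; total = C(9,5) = 126.
P = 9/126 = 1/14 ≈ 0.0714.

1/14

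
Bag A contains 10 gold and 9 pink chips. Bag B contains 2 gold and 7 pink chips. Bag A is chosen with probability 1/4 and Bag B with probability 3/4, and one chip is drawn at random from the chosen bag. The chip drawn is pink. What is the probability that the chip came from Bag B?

P(pink | Bag A) = 9/19; P(pink | Bag B) = 7/9.
P(pink) = 1/4·9/19 + 3/4·7/9 = 40/57.
By Bayes' rule, P(Bag B | pink) = 7/12 / 40/57 = 133/160 ≈ 0.8313.

133/160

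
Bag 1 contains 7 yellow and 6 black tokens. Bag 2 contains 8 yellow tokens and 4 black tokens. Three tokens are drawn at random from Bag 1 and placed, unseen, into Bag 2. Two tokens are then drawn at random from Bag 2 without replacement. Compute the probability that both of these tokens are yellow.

Condition on how many of the transferred tokens are yellow (from Bag 1: 7 yellow of 13; then Bag 2 has 15 total).
  0 yellow: C(7,0)C(6,3)/C(13,3) = 10/143; then P = C(8,2)/C(15,2) = 4/15
  1 yellow: C(7,1)C(6,2)/C(13,3) = 105/286; then P = C(9,2)/C(15,2) = 12/35
  2 yellow: C(7,2)C(6,1)/C(13,3) = 63/143; then P = C(10,2)/C(15,2) = 3/7
  3 yellow: C(7,3)C(6,0)/C(13,3) = 35/286; then P = C(11,2)/C(15,2) = 11/21
P(both yellow) = 31/78 ≈ 0.3974.

31/78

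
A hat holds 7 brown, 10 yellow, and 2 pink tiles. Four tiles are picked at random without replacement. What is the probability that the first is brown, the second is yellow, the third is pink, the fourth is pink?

Multiply the conditional probability of each draw in order, without replacement, so each draw removes one from its color and from the total.
P = (7/19) · (10/18) · (2/17) · (1/16) = 35/23256 ≈ 0.0015.

35/23256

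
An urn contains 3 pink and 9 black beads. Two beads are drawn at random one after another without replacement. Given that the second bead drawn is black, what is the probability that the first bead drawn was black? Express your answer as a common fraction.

8/11

P(first=black and the second bead drawn is black) = (9/12)·(8/11) = 6/11.
P(the second bead drawn is black) = Σ over first color = 9/44 + 6/11 = 3/4.
By Bayes, P(first=black | the second bead drawn is black) = 6/11 / 3/4 = 8/11 ≈ 0.7273.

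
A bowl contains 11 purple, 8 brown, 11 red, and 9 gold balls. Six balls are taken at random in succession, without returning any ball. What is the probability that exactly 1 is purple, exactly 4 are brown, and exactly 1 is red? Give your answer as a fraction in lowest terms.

Unordered draws without replacement: count favorable combinations over C(39,6).
Favorable = C(11,1) · C(8,4) · C(11,1) · C(9,0) = 8470; total = C(39,6) = 3262623.
P = 8470/3262623 = 1210/466089 ≈ 0.0026.

1210/466089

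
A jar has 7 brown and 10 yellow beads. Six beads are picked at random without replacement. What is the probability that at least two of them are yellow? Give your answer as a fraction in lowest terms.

Sum the hypergeometric tail for j = 2,…,6 yellow beads.
Favorable = C(10,2)·C(7,4) + C(10,3)·C(7,3) + C(10,4)·C(7,2) + C(10,5)·C(7,1) + C(10,6)·C(7,0) = 12159; total = C(17,6) = 12376.
P = 12159/12376 = 1737/1768 ≈ 0.9825.

1737/1768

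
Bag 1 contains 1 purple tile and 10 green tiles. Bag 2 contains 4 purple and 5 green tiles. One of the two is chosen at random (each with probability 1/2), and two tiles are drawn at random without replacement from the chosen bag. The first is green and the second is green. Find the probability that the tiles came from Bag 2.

55/217

P(E | Bag 1) = 9/11; P(E | Bag 2) = 5/18.
P(E) = 1/2·9/11 + 1/2·5/18 = 217/396.
By Bayes' rule, P(Bag 2 | E) = 5/36 / 217/396 = 55/217 ≈ 0.2535.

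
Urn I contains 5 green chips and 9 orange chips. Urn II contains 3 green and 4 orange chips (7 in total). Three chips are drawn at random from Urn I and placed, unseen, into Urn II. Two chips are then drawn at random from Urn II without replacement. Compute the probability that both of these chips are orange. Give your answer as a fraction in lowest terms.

452/1365

Condition on how many of the transferred chips are orange (from Urn I: 9 orange of 14; then Urn II has 10 total).
  0 orange: C(9,0)C(5,3)/C(14,3) = 5/182; then P = C(4,2)/C(10,2) = 2/15
  1 orange: C(9,1)C(5,2)/C(14,3) = 45/182; then P = C(5,2)/C(10,2) = 2/9
  2 orange: C(9,2)C(5,1)/C(14,3) = 45/91; then P = C(6,2)/C(10,2) = 1/3
  3 orange: C(9,3)C(5,0)/C(14,3) = 3/13; then P = C(7,2)/C(10,2) = 7/15
P(both orange) = 452/1365 ≈ 0.3311.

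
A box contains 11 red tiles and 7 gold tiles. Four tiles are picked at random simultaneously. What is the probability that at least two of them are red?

44/51

Sum the hypergeometric tail for j = 2,…,4 red tiles.
Favorable = C(11,2)·C(7,2) + C(11,3)·C(7,1) + C(11,4)·C(7,0) = 2640; total = C(18,4) = 3060.
P = 2640/3060 = 44/51 ≈ 0.8627.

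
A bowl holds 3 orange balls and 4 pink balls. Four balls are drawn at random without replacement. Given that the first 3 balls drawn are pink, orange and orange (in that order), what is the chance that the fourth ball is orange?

After removing 2 orange, 1 pink, the bowl has 1 orange out of 4 remaining.
P(fourth is orange | given) = 1/4 ≈ 0.2500.

1/4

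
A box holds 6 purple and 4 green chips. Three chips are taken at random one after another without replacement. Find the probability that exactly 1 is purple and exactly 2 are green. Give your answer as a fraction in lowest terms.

Unordered draws without replacement: count favorable combinations over C(10,3).
Favorable = C(6,1) · C(4,2) = 36; total = C(10,3) = 120.
P = 36/120 = 3/10 ≈ 0.3000.

3/10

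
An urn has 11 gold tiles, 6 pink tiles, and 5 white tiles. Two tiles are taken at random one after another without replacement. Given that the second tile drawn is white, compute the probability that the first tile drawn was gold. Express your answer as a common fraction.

11/21

P(first=gold and the second tile drawn is white) = (11/22)·(5/21) = 5/42.
P(the second tile drawn is white) = Σ over first color = 5/42 + 5/77 + 10/231 = 5/22.
By Bayes, P(first=gold | the second tile drawn is white) = 5/42 / 5/22 = 11/21 ≈ 0.5238.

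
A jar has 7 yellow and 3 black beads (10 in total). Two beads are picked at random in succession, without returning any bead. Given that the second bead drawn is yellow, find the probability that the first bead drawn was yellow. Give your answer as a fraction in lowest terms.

P(first=yellow and the second bead drawn is yellow) = (7/10)·(6/9) = 7/15.
P(the second bead drawn is yellow) = Σ over first color = 7/15 + 7/30 = 7/10.
By Bayes, P(first=yellow | the second bead drawn is yellow) = 7/15 / 7/10 = 2/3 ≈ 0.6667.

2/3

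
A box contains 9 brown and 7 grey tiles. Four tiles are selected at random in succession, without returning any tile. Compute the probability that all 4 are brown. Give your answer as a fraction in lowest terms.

9/130

Unordered draws without replacement: count favorable combinations over C(16,4).
Favorable = C(9,4) · C(7,0) = 126; total = C(16,4) = 1820.
P = 126/1820 = 9/130 ≈ 0.0692.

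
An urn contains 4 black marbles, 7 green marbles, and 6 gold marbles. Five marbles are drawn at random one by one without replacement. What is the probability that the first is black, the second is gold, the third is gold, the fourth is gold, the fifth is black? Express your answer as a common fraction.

Multiply the conditional probability of each draw in order, without replacement, so each draw removes one from its color and from the total.
P = (4/17) · (6/16) · (5/15) · (4/14) · (3/13) = 3/1547 ≈ 0.0019.

3/1547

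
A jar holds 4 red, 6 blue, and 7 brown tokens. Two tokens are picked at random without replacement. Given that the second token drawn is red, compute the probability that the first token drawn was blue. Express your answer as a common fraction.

3/8

P(first=blue and the second token drawn is red) = (6/17)·(4/16) = 3/34.
P(the second token drawn is red) = Σ over first color = 3/68 + 3/34 + 7/68 = 4/17.
By Bayes, P(first=blue | the second token drawn is red) = 3/34 / 4/17 = 3/8 ≈ 0.3750.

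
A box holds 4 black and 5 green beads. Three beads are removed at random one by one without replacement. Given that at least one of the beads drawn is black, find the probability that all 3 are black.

2/37

P(all 3 black) = C(4,3)/C(9,3) = 1/21; P(at least one black) = 1 − C(5,3)/C(9,3) = 37/42.
Since 'all 3 black' ⊆ 'at least one black', P(all 3 | at least one) = 1/21 / 37/42 = 2/37 ≈ 0.0541.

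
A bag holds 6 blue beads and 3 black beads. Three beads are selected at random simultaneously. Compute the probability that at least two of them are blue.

Sum the hypergeometric tail for j = 2,…,3 blue beads.
Favorable = C(6,2)·C(3,1) + C(6,3)·C(3,0) = 65; total = C(9,3) = 84.
P = 65/84 = 65/84 ≈ 0.7738.

65/84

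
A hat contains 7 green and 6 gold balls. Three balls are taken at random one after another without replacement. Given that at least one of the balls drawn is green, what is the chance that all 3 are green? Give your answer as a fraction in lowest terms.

P(all 3 green) = C(7,3)/C(13,3) = 35/286; P(at least one green) = 1 − C(6,3)/C(13,3) = 133/143.
Since 'all 3 green' ⊆ 'at least one green', P(all 3 | at least one) = 35/286 / 133/143 = 5/38 ≈ 0.1316.

5/38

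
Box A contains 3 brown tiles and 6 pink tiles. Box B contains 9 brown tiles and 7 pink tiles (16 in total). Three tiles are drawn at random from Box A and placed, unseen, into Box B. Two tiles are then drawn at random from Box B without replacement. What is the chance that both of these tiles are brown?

Condition on how many of the transferred tiles are brown (from Box A: 3 brown of 9; then Box B has 19 total).
  0 brown: C(3,0)C(6,3)/C(9,3) = 5/21; then P = C(9,2)/C(19,2) = 4/19
  1 brown: C(3,1)C(6,2)/C(9,3) = 15/28; then P = C(10,2)/C(19,2) = 5/19
  2 brown: C(3,2)C(6,1)/C(9,3) = 3/14; then P = C(11,2)/C(19,2) = 55/171
  3 brown: C(3,3)C(6,0)/C(9,3) = 1/84; then P = C(12,2)/C(19,2) = 22/57
P(both brown) = 181/684 ≈ 0.2646.

181/684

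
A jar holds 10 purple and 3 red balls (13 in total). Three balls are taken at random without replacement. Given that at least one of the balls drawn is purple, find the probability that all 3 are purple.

8/19

P(all 3 purple) = C(10,3)/C(13,3) = 60/143; P(at least one purple) = 1 − C(3,3)/C(13,3) = 285/286.
Since 'all 3 purple' ⊆ 'at least one purple', P(all 3 | at least one) = 60/143 / 285/286 = 8/19 ≈ 0.4211.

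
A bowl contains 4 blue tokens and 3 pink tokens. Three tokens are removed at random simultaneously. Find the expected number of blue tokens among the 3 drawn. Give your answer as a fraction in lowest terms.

12/7

By linearity of expectation, E[X] = Σ P(draw i is blue); by symmetry each draw (even without replacement) has P(blue) = 4/7.
E[X] = 3 · 4/7 = 12/7 ≈ 1.7143.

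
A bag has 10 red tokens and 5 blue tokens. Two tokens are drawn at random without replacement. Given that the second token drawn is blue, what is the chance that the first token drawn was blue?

P(first=blue and the second token drawn is blue) = (5/15)·(4/14) = 2/21.
P(the second token drawn is blue) = Σ over first color = 5/21 + 2/21 = 1/3.
By Bayes, P(first=blue | the second token drawn is blue) = 2/21 / 1/3 = 2/7 ≈ 0.2857.

2/7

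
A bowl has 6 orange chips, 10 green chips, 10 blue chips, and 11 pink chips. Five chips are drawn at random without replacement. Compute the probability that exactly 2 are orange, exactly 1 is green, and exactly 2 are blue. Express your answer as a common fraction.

750/48433

Unordered draws without replacement: count favorable combinations over C(37,5).
Favorable = C(6,2) · C(10,1) · C(10,2) · C(11,0) = 6750; total = C(37,5) = 435897.
P = 6750/435897 = 750/48433 ≈ 0.0155.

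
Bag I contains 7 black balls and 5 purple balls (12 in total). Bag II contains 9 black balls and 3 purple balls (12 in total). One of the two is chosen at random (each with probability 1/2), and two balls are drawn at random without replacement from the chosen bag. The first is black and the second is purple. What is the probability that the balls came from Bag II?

27/62

P(E | Bag I) = 35/132; P(E | Bag II) = 9/44.
P(E) = 1/2·35/132 + 1/2·9/44 = 31/132.
By Bayes' rule, P(Bag II | E) = 9/88 / 31/132 = 27/62 ≈ 0.4355.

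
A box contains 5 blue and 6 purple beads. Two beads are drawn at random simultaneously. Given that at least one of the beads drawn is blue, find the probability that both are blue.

P(both blue) = C(5,2)/C(11,2) = 2/11; P(at least one blue) = 1 − C(6,2)/C(11,2) = 8/11.
Since 'both blue' ⊆ 'at least one blue', P(both | at least one) = 2/11 / 8/11 = 1/4 ≈ 0.2500.

1/4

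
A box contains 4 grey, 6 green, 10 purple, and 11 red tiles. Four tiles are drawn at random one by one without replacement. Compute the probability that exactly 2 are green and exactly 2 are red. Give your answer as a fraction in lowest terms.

165/6293

Unordered draws without replacement: count favorable combinations over C(31,4).
Favorable = C(4,0) · C(6,2) · C(10,0) · C(11,2) = 825; total = C(31,4) = 31465.
P = 825/31465 = 165/6293 ≈ 0.0262.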